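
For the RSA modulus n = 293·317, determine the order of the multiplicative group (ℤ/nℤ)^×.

φ(pq) = (p−1)(q−1) = 292 · 316 = 92272.

92272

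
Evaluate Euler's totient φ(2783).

Prime factorization: 2783 = 11^2 · 23.
φ(11^2) = 11^1·(11−1) = 11·10 = 110.
φ(23) = 23 − 1 = 22.
Since φ is multiplicative, φ(2783) = 110 · 22 = 2420.

2420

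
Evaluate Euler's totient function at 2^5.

16

φ(2^5) = 2^5 − 2^4 = 32 − 16 = 16.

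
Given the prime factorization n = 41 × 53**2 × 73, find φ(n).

7937280

φ(8407337) = 8407337 · (1 − 1/41) · (1 − 1/53) · (1 − 1/73)
       = 8407337 · 149760/158629 = 7937280.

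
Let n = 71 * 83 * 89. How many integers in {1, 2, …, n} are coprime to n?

505120

φ(71) = 71 − 1 = 70.
φ(83) = 83 − 1 = 82.
φ(89) = 89 − 1 = 88.
Since φ is multiplicative, φ(524477) = 70 · 82 · 88 = 505120.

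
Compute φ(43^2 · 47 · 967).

80251416

φ(84035201) = 84035201 · (1 − 1/43) · (1 − 1/47) · (1 − 1/967)
       = 84035201 · 1866312/1954307 = 80251416.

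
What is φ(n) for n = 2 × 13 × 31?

φ(2) = 2 − 1 = 1.
φ(13) = 13 − 1 = 12.
φ(31) = 31 − 1 = 30.
Since φ is multiplicative, φ(806) = 1 · 12 · 30 = 360.

360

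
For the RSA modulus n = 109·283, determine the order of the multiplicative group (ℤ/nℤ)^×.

30456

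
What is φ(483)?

Factor 483: 483 = 3 · 7 · 23.
φ(3) = 3 − 1 = 2.
φ(7) = 7 − 1 = 6.
φ(23) = 23 − 1 = 22.
φ(483) = 2 × 6 × 22 = 264.

264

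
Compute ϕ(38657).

38657 = 29 * 31 * 43.
φ(29) = 29 − 1 = 28.
φ(31) = 31 − 1 = 30.
φ(43) = 43 − 1 = 42.
Since φ is multiplicative, φ(38657) = 28 · 30 · 42 = 35280.

35280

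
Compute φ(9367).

8064

9367 = 17 × 19 × 29.
φ(17) = 17 − 1 = 16.
φ(19) = 19 − 1 = 18.
φ(29) = 29 − 1 = 28.
Since φ is multiplicative, φ(9367) = 16 · 18 · 28 = 8064.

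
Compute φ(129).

Factor 129: 129 = 3 · 43.
φ(129) = 129 · (1 − 1/3) · (1 − 1/43)
       = 129 · 84/129 = 84.

84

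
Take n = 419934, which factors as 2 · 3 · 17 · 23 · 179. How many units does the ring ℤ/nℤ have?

125312

φ(2) = 2 − 1 = 1.
φ(3) = 3 − 1 = 2.
φ(17) = 17 − 1 = 16.
φ(23) = 23 − 1 = 22.
φ(179) = 179 − 1 = 178.
φ(419934) = 1 × 2 × 16 × 22 × 178 = 125312.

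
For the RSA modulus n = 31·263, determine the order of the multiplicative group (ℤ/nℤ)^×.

7860

φ(pq) = (p−1)(q−1) = 30 · 262 = 7860.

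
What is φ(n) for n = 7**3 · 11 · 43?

φ(7^3) = 7^2·(7−1) = 49·6 = 294.
φ(11) = 11 − 1 = 10.
φ(43) = 43 − 1 = 42.
Multiply: 294 · 10 · 42 = 123480.

123480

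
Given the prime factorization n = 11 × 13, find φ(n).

120

φ(143) = 143 · (1 − 1/11) · (1 − 1/13)
       = 143 · 120/143 = 120.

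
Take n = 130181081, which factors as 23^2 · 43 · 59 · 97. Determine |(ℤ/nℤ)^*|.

118331136

φ(23^2) = 23^2 − 23^1 = 529 − 23 = 506.
φ(43) = 43 − 1 = 42.
φ(59) = 59 − 1 = 58.
φ(97) = 97 − 1 = 96.
Since φ is multiplicative, φ(130181081) = 506 · 42 · 58 · 96 = 118331136.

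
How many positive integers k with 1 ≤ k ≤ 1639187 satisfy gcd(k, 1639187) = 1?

Factor 1639187: 1639187 = 11**2 × 19 × 23 × 31.
φ(11^2) = 11^1·(11−1) = 11·10 = 110.
φ(19) = 19 − 1 = 18.
φ(23) = 23 − 1 = 22.
φ(31) = 31 − 1 = 30.
Since φ is multiplicative, φ(1639187) = 110 · 18 · 22 · 30 = 1306800.

1306800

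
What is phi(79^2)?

φ(6241) = 6241 · (1 − 1/79)
       = 6241 · 78/79 = 6162.

6162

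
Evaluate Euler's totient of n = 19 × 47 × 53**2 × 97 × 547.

119611634688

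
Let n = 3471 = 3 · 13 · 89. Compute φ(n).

2112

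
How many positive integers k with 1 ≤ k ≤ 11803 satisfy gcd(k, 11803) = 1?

10080

11803 = 11 * 29 * 37.
φ(11803) = 11803 · (1 − 1/11) · (1 − 1/29) · (1 − 1/37)
       = 11803 · 10080/11803 = 10080.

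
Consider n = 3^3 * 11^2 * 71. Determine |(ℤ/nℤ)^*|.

φ(3^3) = 3^2·(3−1) = 9·2 = 18.
φ(11^2) = 11^2 − 11^1 = 121 − 11 = 110.
φ(71) = 71 − 1 = 70.
φ(231957) = 18 × 110 × 70 = 138600.

138600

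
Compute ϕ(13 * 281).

φ(13) = 13 − 1 = 12.
φ(281) = 281 − 1 = 280.
φ(3653) = 12 × 280 = 3360.

3360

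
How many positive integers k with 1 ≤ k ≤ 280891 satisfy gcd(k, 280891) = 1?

230400

280891 = 13 · 17 · 31 · 41.
φ(280891) = 280891 · (1 − 1/13) · (1 − 1/17) · (1 − 1/31) · (1 − 1/41)
       = 280891 · 230400/280891 = 230400.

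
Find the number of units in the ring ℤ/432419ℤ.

Factor 432419: 432419 = 13 * 29 * 31 * 37.
φ(13) = 13 − 1 = 12.
φ(29) = 29 − 1 = 28.
φ(31) = 31 − 1 = 30.
φ(37) = 37 − 1 = 36.
Since φ is multiplicative, φ(432419) = 12 · 28 · 30 · 36 = 362880.

362880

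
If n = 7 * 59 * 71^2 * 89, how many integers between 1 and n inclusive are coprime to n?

152201280

φ(7) = 7 − 1 = 6.
φ(59) = 59 − 1 = 58.
φ(71^2) = 71^1·(71−1) = 71·70 = 4970.
φ(89) = 89 − 1 = 88.
φ(185292037) = 6 × 58 × 4970 × 88 = 152201280.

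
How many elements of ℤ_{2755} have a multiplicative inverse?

2016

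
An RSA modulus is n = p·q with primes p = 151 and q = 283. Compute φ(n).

φ(151) = 151 − 1 = 150.
φ(283) = 283 − 1 = 282.
Multiply: 150 · 282 = 42300.

42300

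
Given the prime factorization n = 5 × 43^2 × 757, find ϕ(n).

5461344

φ(6998465) = 6998465 · (1 − 1/5) · (1 − 1/43) · (1 − 1/757)
       = 6998465 · 127008/162755 = 5461344.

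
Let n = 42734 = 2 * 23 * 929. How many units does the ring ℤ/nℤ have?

20416

φ(2) = 2 − 1 = 1.
φ(23) = 23 − 1 = 22.
φ(929) = 929 − 1 = 928.
Multiply: 1 · 22 · 928 = 20416.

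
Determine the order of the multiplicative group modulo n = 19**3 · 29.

181944

φ(198911) = 198911 · (1 − 1/19) · (1 − 1/29)
       = 198911 · 504/551 = 181944.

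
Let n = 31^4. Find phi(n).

893730

φ(923521) = 923521 · (1 − 1/31)
       = 923521 · 30/31 = 893730.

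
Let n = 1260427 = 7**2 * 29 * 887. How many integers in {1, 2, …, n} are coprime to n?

φ(7^2) = 7^1·(7−1) = 7·6 = 42.
φ(29) = 29 − 1 = 28.
φ(887) = 887 − 1 = 886.
Since φ is multiplicative, φ(1260427) = 42 · 28 · 886 = 1041936.

1041936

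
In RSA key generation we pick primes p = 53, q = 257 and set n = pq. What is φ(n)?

φ(53) = 53 − 1 = 52.
φ(257) = 257 − 1 = 256.
φ(13621) = 52 × 256 = 13312.

13312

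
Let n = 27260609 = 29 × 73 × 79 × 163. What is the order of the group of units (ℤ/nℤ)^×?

25474176

φ(29) = 29 − 1 = 28.
φ(73) = 73 − 1 = 72.
φ(79) = 79 − 1 = 78.
φ(163) = 163 − 1 = 162.
Multiply: 28 · 72 · 78 · 162 = 25474176.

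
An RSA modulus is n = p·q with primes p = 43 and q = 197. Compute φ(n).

φ(8471) = 8471 · (1 − 1/43) · (1 − 1/197)
       = 8471 · 8232/8471 = 8232.

8232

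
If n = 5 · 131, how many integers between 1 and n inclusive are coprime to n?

φ(655) = 655 · (1 − 1/5) · (1 − 1/131)
       = 655 · 520/655 = 520.

520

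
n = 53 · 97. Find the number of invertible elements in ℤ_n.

4992

φ(53) = 53 − 1 = 52.
φ(97) = 97 − 1 = 96.
φ(5141) = 52 × 96 = 4992.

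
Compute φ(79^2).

6162

φ(79^2) = 79^2 − 79^1 = 6241 − 79 = 6162.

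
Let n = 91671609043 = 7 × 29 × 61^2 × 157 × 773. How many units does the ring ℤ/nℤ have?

φ(7) = 7 − 1 = 6.
φ(29) = 29 − 1 = 28.
φ(61^2) = 61^2 − 61^1 = 3721 − 61 = 3660.
φ(157) = 157 − 1 = 156.
φ(773) = 773 − 1 = 772.
φ(91671609043) = 6 × 28 × 3660 × 156 × 772 = 74051228160.

74051228160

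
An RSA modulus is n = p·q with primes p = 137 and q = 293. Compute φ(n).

39712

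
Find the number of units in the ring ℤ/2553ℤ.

2553 = 3 * 23 * 37.
φ(2553) = 2553 · (1 − 1/3) · (1 − 1/23) · (1 − 1/37)
       = 2553 · 1584/2553 = 1584.

1584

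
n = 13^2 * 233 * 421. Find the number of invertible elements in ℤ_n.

15200640

φ(13^2) = 13^2 − 13^1 = 169 − 13 = 156.
φ(233) = 233 − 1 = 232.
φ(421) = 421 − 1 = 420.
φ(16577717) = 156 × 232 × 420 = 15200640.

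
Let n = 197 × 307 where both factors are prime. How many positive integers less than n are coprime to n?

φ(pq) = (p−1)(q−1) = 196 · 306 = 59976.

59976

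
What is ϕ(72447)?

Factor 72447: 72447 = 3 · 19 · 31 · 41.
φ(3) = 3 − 1 = 2.
φ(19) = 19 − 1 = 18.
φ(31) = 31 − 1 = 30.
φ(41) = 41 − 1 = 40.
Since φ is multiplicative, φ(72447) = 2 · 18 · 30 · 40 = 43200.

43200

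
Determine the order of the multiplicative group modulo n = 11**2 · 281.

φ(11^2) = 11^1·(11−1) = 11·10 = 110.
φ(281) = 281 − 1 = 280.
Since φ is multiplicative, φ(34001) = 110 · 280 = 30800.

30800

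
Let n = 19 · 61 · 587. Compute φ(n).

632880

φ(680333) = 680333 · (1 − 1/19) · (1 − 1/61) · (1 − 1/587)
       = 680333 · 632880/680333 = 632880.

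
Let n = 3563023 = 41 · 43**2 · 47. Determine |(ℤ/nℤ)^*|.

3323040

φ(41) = 41 − 1 = 40.
φ(43^2) = 43^2 − 43^1 = 1849 − 43 = 1806.
φ(47) = 47 − 1 = 46.
Multiply: 40 · 1806 · 46 = 3323040.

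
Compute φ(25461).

15840

Factor 25461: 25461 = 3^3 * 23 * 41.
φ(25461) = 25461 · (1 − 1/3) · (1 − 1/23) · (1 − 1/41)
       = 25461 · 1760/2829 = 15840.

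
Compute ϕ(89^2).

φ(89^2) = 89^2 − 89^1 = 7921 − 89 = 7832.

7832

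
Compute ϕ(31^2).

930

φ(31^2) = 31^1·(31−1) = 31·30 = 930.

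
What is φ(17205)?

8640

First factor: 17205 = 3 · 5 · 31 · 37.
φ(17205) = 17205 · (1 − 1/3) · (1 − 1/5) · (1 − 1/31) · (1 − 1/37)
       = 17205 · 8640/17205 = 8640.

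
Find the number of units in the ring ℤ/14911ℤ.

Prime factorization: 14911 = 13 * 31 * 37.
φ(13) = 13 − 1 = 12.
φ(31) = 31 − 1 = 30.
φ(37) = 37 − 1 = 36.
Since φ is multiplicative, φ(14911) = 12 · 30 · 36 = 12960.

12960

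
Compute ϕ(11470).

4320

First factor: 11470 = 2 * 5 * 31 * 37.
φ(11470) = 11470 · (1 − 1/2) · (1 − 1/5) · (1 − 1/31) · (1 − 1/37)
       = 11470 · 4320/11470 = 4320.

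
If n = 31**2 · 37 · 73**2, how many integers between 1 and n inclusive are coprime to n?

φ(189483253) = 189483253 · (1 − 1/31) · (1 − 1/37) · (1 − 1/73)
       = 189483253 · 77760/83731 = 175970880.

175970880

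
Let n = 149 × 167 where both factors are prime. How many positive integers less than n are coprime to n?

24568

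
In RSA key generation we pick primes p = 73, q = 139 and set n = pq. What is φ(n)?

9936

φ(10147) = 10147 · (1 − 1/73) · (1 − 1/139)
       = 10147 · 9936/10147 = 9936.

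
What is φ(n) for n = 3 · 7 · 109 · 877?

1135296

φ(3) = 3 − 1 = 2.
φ(7) = 7 − 1 = 6.
φ(109) = 109 − 1 = 108.
φ(877) = 877 − 1 = 876.
Since φ is multiplicative, φ(2007453) = 2 · 6 · 108 · 876 = 1135296.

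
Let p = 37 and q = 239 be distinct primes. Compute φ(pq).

8568

φ(8843) = 8843 · (1 − 1/37) · (1 − 1/239)
       = 8843 · 8568/8843 = 8568.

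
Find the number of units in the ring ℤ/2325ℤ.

Prime factorization: 2325 = 3 * 5^2 * 31.
φ(3) = 3 − 1 = 2.
φ(5^2) = 5^2 − 5^1 = 25 − 5 = 20.
φ(31) = 31 − 1 = 30.
Since φ is multiplicative, φ(2325) = 2 · 20 · 30 = 1200.

1200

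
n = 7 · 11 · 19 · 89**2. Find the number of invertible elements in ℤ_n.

φ(7) = 7 − 1 = 6.
φ(11) = 11 − 1 = 10.
φ(19) = 19 − 1 = 18.
φ(89^2) = 89^2 − 89^1 = 7921 − 89 = 7832.
Multiply: 6 · 10 · 18 · 7832 = 8458560.

8458560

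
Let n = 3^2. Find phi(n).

6

φ(9) = 9 · (1 − 1/3)
       = 9 · 2/3 = 6.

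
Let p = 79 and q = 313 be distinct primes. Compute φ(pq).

φ(24727) = 24727 · (1 − 1/79) · (1 − 1/313)
       = 24727 · 24336/24727 = 24336.

24336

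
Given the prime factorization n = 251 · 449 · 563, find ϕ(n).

62944000

φ(251) = 251 − 1 = 250.
φ(449) = 449 − 1 = 448.
φ(563) = 563 − 1 = 562.
φ(63449537) = 250 × 448 × 562 = 62944000.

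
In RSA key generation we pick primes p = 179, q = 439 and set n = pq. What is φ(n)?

77964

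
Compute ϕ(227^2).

φ(51529) = 51529 · (1 − 1/227)
       = 51529 · 226/227 = 51302.

51302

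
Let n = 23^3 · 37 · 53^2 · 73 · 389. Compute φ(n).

32257023372288

φ(35909506173967) = 35909506173967 · (1 − 1/23) · (1 − 1/37) · (1 − 1/53) · (1 − 1/73) · (1 − 1/389)
       = 35909506173967 · 1150516224/1280789891 = 32257023372288.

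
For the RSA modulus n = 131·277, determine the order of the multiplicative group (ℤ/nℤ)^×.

φ(131) = 131 − 1 = 130.
φ(277) = 277 − 1 = 276.
Multiply: 130 · 276 = 35880.

35880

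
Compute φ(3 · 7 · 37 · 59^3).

87219936

φ(159579483) = 159579483 · (1 − 1/3) · (1 − 1/7) · (1 − 1/37) · (1 − 1/59)
       = 159579483 · 25056/45843 = 87219936.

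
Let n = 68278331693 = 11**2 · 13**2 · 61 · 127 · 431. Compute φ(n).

55783728000

φ(68278331693) = 68278331693 · (1 − 1/11) · (1 − 1/13) · (1 − 1/61) · (1 − 1/127) · (1 − 1/431)
       = 68278331693 · 390096000/477470851 = 55783728000.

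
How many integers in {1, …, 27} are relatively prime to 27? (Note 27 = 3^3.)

18

φ(27) = 27 · (1 − 1/3)
       = 27 · 2/3 = 18.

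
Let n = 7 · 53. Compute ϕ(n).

φ(7) = 7 − 1 = 6.
φ(53) = 53 − 1 = 52.
Since φ is multiplicative, φ(371) = 6 · 52 = 312.

312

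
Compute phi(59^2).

φ(3481) = 3481 · (1 − 1/59)
       = 3481 · 58/59 = 3422.

3422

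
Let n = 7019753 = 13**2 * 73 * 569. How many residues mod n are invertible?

6379776

φ(7019753) = 7019753 · (1 − 1/13) · (1 − 1/73) · (1 − 1/569)
       = 7019753 · 490752/539981 = 6379776.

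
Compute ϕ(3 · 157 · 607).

189072

φ(285897) = 285897 · (1 − 1/3) · (1 − 1/157) · (1 − 1/607)
       = 285897 · 189072/285897 = 189072.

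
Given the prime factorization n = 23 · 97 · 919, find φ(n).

1938816

φ(23) = 23 − 1 = 22.
φ(97) = 97 − 1 = 96.
φ(919) = 919 − 1 = 918.
Multiply: 22 · 96 · 918 = 1938816.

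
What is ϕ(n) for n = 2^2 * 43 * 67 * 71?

φ(818204) = 818204 · (1 − 1/2) · (1 − 1/43) · (1 − 1/67) · (1 − 1/71)
       = 818204 · 194040/409102 = 388080.

388080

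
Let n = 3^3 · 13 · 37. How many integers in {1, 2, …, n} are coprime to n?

7776

φ(12987) = 12987 · (1 − 1/3) · (1 − 1/13) · (1 − 1/37)
       = 12987 · 864/1443 = 7776.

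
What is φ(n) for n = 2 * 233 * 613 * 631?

89449920

φ(2) = 2 − 1 = 1.
φ(233) = 233 − 1 = 232.
φ(613) = 613 − 1 = 612.
φ(631) = 631 − 1 = 630.
Multiply: 1 · 232 · 612 · 630 = 89449920.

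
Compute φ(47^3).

101614

φ(47^3) = 47^3 − 47^2 = 103823 − 2209 = 101614.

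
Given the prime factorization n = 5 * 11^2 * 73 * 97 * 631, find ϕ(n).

φ(5) = 5 − 1 = 4.
φ(11^2) = 11^2 − 11^1 = 121 − 11 = 110.
φ(73) = 73 − 1 = 72.
φ(97) = 97 − 1 = 96.
φ(631) = 631 − 1 = 630.
Multiply: 4 · 110 · 72 · 96 · 630 = 1916006400.

1916006400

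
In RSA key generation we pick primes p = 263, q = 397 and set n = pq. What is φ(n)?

φ(n) = (p − 1)(q − 1) = (263−1)(397−1) = 262·396 = 103752.

103752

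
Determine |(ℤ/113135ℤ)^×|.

Prime factorization: 113135 = 5 · 11^3 · 17.
φ(113135) = 113135 · (1 − 1/5) · (1 − 1/11) · (1 − 1/17)
       = 113135 · 640/935 = 77440.

77440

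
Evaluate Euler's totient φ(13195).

Prime factorization: 13195 = 5 * 7 * 13 * 29.
φ(5) = 5 − 1 = 4.
φ(7) = 7 − 1 = 6.
φ(13) = 13 − 1 = 12.
φ(29) = 29 − 1 = 28.
φ(13195) = 4 × 6 × 12 × 28 = 8064.

8064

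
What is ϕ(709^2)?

φ(709^2) = 709^2 − 709^1 = 502681 − 709 = 501972.

501972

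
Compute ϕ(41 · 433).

17280

φ(41) = 41 − 1 = 40.
φ(433) = 433 − 1 = 432.
Since φ is multiplicative, φ(17753) = 40 · 432 = 17280.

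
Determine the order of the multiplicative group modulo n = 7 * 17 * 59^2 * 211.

φ(7) = 7 − 1 = 6.
φ(17) = 17 − 1 = 16.
φ(59^2) = 59^1·(59−1) = 59·58 = 3422.
φ(211) = 211 − 1 = 210.
φ(87404429) = 6 × 16 × 3422 × 210 = 68987520.

68987520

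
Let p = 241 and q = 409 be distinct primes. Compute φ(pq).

97920

φ(98569) = 98569 · (1 − 1/241) · (1 − 1/409)
       = 98569 · 97920/98569 = 97920.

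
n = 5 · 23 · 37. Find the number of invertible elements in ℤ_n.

3168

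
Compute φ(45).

24

45 = 3^2 · 5.
φ(3^2) = 3^2 − 3^1 = 9 − 3 = 6.
φ(5) = 5 − 1 = 4.
Since φ is multiplicative, φ(45) = 6 · 4 = 24.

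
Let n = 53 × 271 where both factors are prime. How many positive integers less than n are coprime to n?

φ(14363) = 14363 · (1 − 1/53) · (1 − 1/271)
       = 14363 · 14040/14363 = 14040.

14040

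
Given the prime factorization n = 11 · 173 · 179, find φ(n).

306160

φ(11) = 11 − 1 = 10.
φ(173) = 173 − 1 = 172.
φ(179) = 179 − 1 = 178.
Since φ is multiplicative, φ(340637) = 10 · 172 · 178 = 306160.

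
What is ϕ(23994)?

7560

23994 = 2 · 3^2 · 31 · 43.
φ(23994) = 23994 · (1 − 1/2) · (1 − 1/3) · (1 − 1/31) · (1 − 1/43)
       = 23994 · 2520/7998 = 7560.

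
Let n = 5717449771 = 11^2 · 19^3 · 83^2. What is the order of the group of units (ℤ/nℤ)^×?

4864792680

φ(5717449771) = 5717449771 · (1 − 1/11) · (1 − 1/19) · (1 − 1/83)
       = 5717449771 · 14760/17347 = 4864792680.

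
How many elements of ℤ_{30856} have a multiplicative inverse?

12096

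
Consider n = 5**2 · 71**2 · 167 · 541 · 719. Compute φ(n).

6397535088000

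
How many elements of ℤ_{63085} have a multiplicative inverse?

Prime factorization: 63085 = 5 × 11 × 31 × 37.
φ(5) = 5 − 1 = 4.
φ(11) = 11 − 1 = 10.
φ(31) = 31 − 1 = 30.
φ(37) = 37 − 1 = 36.
Multiply: 4 · 10 · 30 · 36 = 43200.

43200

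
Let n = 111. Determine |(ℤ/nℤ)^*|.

72

Factor 111: 111 = 3 × 37.
φ(111) = 111 · (1 − 1/3) · (1 − 1/37)
       = 111 · 72/111 = 72.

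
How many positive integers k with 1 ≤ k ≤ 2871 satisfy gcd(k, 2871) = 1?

1680

First factor: 2871 = 3**2 · 11 · 29.
φ(2871) = 2871 · (1 − 1/3) · (1 − 1/11) · (1 − 1/29)
       = 2871 · 560/957 = 1680.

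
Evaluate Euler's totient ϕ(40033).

40033 = 7**2 · 19 · 43.
φ(40033) = 40033 · (1 − 1/7) · (1 − 1/19) · (1 − 1/43)
       = 40033 · 4536/5719 = 31752.

31752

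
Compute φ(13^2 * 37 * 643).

3605472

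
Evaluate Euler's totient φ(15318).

4752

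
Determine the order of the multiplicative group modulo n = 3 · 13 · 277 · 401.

2649600

φ(4332003) = 4332003 · (1 − 1/3) · (1 − 1/13) · (1 − 1/277) · (1 − 1/401)
       = 4332003 · 2649600/4332003 = 2649600.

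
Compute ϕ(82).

Factor 82: 82 = 2 · 41.
φ(2) = 2 − 1 = 1.
φ(41) = 41 − 1 = 40.
φ(82) = 1 × 40 = 40.

40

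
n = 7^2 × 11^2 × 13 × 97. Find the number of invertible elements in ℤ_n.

5322240

φ(7476469) = 7476469 · (1 − 1/7) · (1 − 1/11) · (1 − 1/13) · (1 − 1/97)
       = 7476469 · 69120/97097 = 5322240.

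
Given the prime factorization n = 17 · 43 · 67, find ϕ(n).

φ(17) = 17 − 1 = 16.
φ(43) = 43 − 1 = 42.
φ(67) = 67 − 1 = 66.
Multiply: 16 · 42 · 66 = 44352.

44352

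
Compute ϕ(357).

Factor 357: 357 = 3 * 7 * 17.
φ(3) = 3 − 1 = 2.
φ(7) = 7 − 1 = 6.
φ(17) = 17 − 1 = 16.
Since φ is multiplicative, φ(357) = 2 · 6 · 16 = 192.

192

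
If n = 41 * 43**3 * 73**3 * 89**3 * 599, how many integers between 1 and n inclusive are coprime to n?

φ(535494045680839696349) = 535494045680839696349 · (1 − 1/41) · (1 − 1/43) · (1 − 1/73) · (1 − 1/89) · (1 − 1/599)
       = 535494045680839696349 · 6365399040/6861072389 = 496807654990991984640.

496807654990991984640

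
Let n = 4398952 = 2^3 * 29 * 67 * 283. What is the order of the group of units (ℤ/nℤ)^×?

φ(2^3) = 2^2·(2−1) = 4·1 = 4.
φ(29) = 29 − 1 = 28.
φ(67) = 67 − 1 = 66.
φ(283) = 283 − 1 = 282.
Since φ is multiplicative, φ(4398952) = 4 · 28 · 66 · 282 = 2084544.

2084544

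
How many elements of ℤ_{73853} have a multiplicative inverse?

61776

Factor 73853: 73853 = 13**2 * 19 * 23.
φ(13^2) = 13^2 − 13^1 = 169 − 13 = 156.
φ(19) = 19 − 1 = 18.
φ(23) = 23 − 1 = 22.
Since φ is multiplicative, φ(73853) = 156 · 18 · 22 = 61776.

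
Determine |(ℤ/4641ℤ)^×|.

2304

4641 = 3 · 7 · 13 · 17.
φ(4641) = 4641 · (1 − 1/3) · (1 − 1/7) · (1 − 1/13) · (1 − 1/17)
       = 4641 · 2304/4641 = 2304.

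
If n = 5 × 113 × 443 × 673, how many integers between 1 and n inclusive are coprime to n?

133066752

φ(168448535) = 168448535 · (1 − 1/5) · (1 − 1/113) · (1 − 1/443) · (1 − 1/673)
       = 168448535 · 133066752/168448535 = 133066752.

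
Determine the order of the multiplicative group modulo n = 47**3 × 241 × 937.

22826568960

φ(23444998391) = 23444998391 · (1 − 1/47) · (1 − 1/241) · (1 − 1/937)
       = 23444998391 · 10333440/10613399 = 22826568960.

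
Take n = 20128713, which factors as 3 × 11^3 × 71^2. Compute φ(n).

12027400

φ(3) = 3 − 1 = 2.
φ(11^3) = 11^3 − 11^2 = 1331 − 121 = 1210.
φ(71^2) = 71^2 − 71^1 = 5041 − 71 = 4970.
Multiply: 2 · 1210 · 4970 = 12027400.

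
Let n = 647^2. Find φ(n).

417962

φ(418609) = 418609 · (1 − 1/647)
       = 418609 · 646/647 = 417962.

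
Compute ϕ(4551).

2880

First factor: 4551 = 3 · 37 · 41.
φ(3) = 3 − 1 = 2.
φ(37) = 37 − 1 = 36.
φ(41) = 41 − 1 = 40.
Since φ is multiplicative, φ(4551) = 2 · 36 · 40 = 2880.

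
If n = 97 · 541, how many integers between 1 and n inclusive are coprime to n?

φ(52477) = 52477 · (1 − 1/97) · (1 − 1/541)
       = 52477 · 51840/52477 = 51840.

51840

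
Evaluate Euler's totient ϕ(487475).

345600

487475 = 5^2 * 17 * 31 * 37.
φ(5^2) = 5^2 − 5^1 = 25 − 5 = 20.
φ(17) = 17 − 1 = 16.
φ(31) = 31 − 1 = 30.
φ(37) = 37 − 1 = 36.
φ(487475) = 20 × 16 × 30 × 36 = 345600.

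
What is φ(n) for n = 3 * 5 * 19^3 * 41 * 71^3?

733743763200

φ(1509770602635) = 1509770602635 · (1 − 1/3) · (1 − 1/5) · (1 − 1/19) · (1 − 1/41) · (1 − 1/71)
       = 1509770602635 · 403200/829635 = 733743763200.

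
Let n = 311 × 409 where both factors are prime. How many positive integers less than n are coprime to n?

For distinct primes, φ(pq) = (p−1)(q−1) = 310 × 408 = 126480.

126480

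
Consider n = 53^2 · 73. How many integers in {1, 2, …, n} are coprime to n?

198432

φ(205057) = 205057 · (1 − 1/53) · (1 − 1/73)
       = 205057 · 3744/3869 = 198432.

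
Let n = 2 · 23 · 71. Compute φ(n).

1540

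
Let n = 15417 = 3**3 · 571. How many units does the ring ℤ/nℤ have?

φ(3^3) = 3^2·(3−1) = 9·2 = 18.
φ(571) = 571 − 1 = 570.
Since φ is multiplicative, φ(15417) = 18 · 570 = 10260.

10260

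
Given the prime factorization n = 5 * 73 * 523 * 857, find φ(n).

φ(163597015) = 163597015 · (1 − 1/5) · (1 − 1/73) · (1 − 1/523) · (1 − 1/857)
       = 163597015 · 128687616/163597015 = 128687616.

128687616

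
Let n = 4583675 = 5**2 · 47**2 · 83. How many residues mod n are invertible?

3545680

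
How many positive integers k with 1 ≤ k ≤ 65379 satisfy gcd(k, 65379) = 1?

38880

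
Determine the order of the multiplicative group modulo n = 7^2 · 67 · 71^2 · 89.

φ(7^2) = 7^2 − 7^1 = 49 − 7 = 42.
φ(67) = 67 − 1 = 66.
φ(71^2) = 71^1·(71−1) = 71·70 = 4970.
φ(89) = 89 − 1 = 88.
φ(1472914667) = 42 × 66 × 4970 × 88 = 1212361920.

1212361920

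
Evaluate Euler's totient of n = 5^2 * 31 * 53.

31200

φ(41075) = 41075 · (1 − 1/5) · (1 − 1/31) · (1 − 1/53)
       = 41075 · 6240/8215 = 31200.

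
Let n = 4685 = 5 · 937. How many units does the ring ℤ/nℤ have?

3744

φ(4685) = 4685 · (1 − 1/5) · (1 − 1/937)
       = 4685 · 3744/4685 = 3744.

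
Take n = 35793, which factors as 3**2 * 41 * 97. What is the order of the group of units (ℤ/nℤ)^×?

23040

φ(3^2) = 3^1·(3−1) = 3·2 = 6.
φ(41) = 41 − 1 = 40.
φ(97) = 97 − 1 = 96.
φ(35793) = 6 × 40 × 96 = 23040.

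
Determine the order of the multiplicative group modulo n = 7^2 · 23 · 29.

φ(32683) = 32683 · (1 − 1/7) · (1 − 1/23) · (1 − 1/29)
       = 32683 · 3696/4669 = 25872.

25872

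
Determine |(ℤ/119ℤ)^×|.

96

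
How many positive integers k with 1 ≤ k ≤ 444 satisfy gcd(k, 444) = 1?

144

444 = 2^2 · 3 · 37.
φ(444) = 444 · (1 − 1/2) · (1 − 1/3) · (1 − 1/37)
       = 444 · 72/222 = 144.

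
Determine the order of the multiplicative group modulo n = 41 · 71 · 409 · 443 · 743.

φ(41) = 41 − 1 = 40.
φ(71) = 71 − 1 = 70.
φ(409) = 409 − 1 = 408.
φ(443) = 443 − 1 = 442.
φ(743) = 743 − 1 = 742.
Since φ is multiplicative, φ(391884470251) = 40 · 70 · 408 · 442 · 742 = 374666073600.

374666073600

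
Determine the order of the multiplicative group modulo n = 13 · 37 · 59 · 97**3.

22632182784

φ(25900747067) = 25900747067 · (1 − 1/13) · (1 − 1/37) · (1 − 1/59) · (1 − 1/97)
       = 25900747067 · 2405376/2752763 = 22632182784.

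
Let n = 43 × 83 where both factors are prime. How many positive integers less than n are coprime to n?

3444

φ(43) = 43 − 1 = 42.
φ(83) = 83 − 1 = 82.
Since φ is multiplicative, φ(3569) = 42 · 82 = 3444.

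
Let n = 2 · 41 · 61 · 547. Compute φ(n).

1310400

φ(2736094) = 2736094 · (1 − 1/2) · (1 − 1/41) · (1 − 1/61) · (1 − 1/547)
       = 2736094 · 1310400/2736094 = 1310400.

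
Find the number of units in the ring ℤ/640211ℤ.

522720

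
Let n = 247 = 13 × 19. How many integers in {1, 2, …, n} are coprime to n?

φ(13) = 13 − 1 = 12.
φ(19) = 19 − 1 = 18.
Multiply: 12 · 18 = 216.

216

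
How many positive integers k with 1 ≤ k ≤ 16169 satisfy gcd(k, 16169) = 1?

14256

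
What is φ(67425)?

67425 = 3 · 5^2 · 29 · 31.
φ(67425) = 67425 · (1 − 1/3) · (1 − 1/5) · (1 − 1/29) · (1 − 1/31)
       = 67425 · 6720/13485 = 33600.

33600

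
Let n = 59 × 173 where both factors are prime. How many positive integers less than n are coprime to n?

For distinct primes, φ(pq) = (p−1)(q−1) = 58 × 172 = 9976.

9976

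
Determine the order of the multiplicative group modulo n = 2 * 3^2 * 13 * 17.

φ(2) = 2 − 1 = 1.
φ(3^2) = 3^2 − 3^1 = 9 − 3 = 6.
φ(13) = 13 − 1 = 12.
φ(17) = 17 − 1 = 16.
Multiply: 1 · 6 · 12 · 16 = 1152.

1152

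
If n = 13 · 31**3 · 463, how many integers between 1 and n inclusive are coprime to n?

φ(179312029) = 179312029 · (1 − 1/13) · (1 − 1/31) · (1 − 1/463)
       = 179312029 · 166320/186589 = 159833520.

159833520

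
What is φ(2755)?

Prime factorization: 2755 = 5 · 19 · 29.
φ(5) = 5 − 1 = 4.
φ(19) = 19 − 1 = 18.
φ(29) = 29 − 1 = 28.
φ(2755) = 4 × 18 × 28 = 2016.

2016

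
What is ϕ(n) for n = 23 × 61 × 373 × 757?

371226240

φ(23) = 23 − 1 = 22.
φ(61) = 61 − 1 = 60.
φ(373) = 373 − 1 = 372.
φ(757) = 757 − 1 = 756.
Multiply: 22 · 60 · 372 · 756 = 371226240.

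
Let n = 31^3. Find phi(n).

28830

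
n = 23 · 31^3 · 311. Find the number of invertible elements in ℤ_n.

φ(23) = 23 − 1 = 22.
φ(31^3) = 31^3 − 31^2 = 29791 − 961 = 28830.
φ(311) = 311 − 1 = 310.
Multiply: 22 · 28830 · 310 = 196620600.

196620600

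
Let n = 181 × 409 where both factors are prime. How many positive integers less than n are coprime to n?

φ(pq) = (p−1)(q−1) = 180 · 408 = 73440.

73440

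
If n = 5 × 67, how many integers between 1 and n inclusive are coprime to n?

φ(335) = 335 · (1 − 1/5) · (1 − 1/67)
       = 335 · 264/335 = 264.

264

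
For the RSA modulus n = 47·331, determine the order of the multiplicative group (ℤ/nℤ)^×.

15180

φ(15557) = 15557 · (1 − 1/47) · (1 − 1/331)
       = 15557 · 15180/15557 = 15180.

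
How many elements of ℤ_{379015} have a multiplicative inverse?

225792

Factor 379015: 379015 = 5 * 7^3 * 13 * 17.
φ(5) = 5 − 1 = 4.
φ(7^3) = 7^3 − 7^2 = 343 − 49 = 294.
φ(13) = 13 − 1 = 12.
φ(17) = 17 − 1 = 16.
Since φ is multiplicative, φ(379015) = 4 · 294 · 12 · 16 = 225792.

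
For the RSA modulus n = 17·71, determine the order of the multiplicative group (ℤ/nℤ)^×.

1120

φ(pq) = (p−1)(q−1) = 16 · 70 = 1120.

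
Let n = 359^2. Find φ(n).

128522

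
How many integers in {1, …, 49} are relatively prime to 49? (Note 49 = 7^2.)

φ(7^2) = 7^2 − 7^1 = 49 − 7 = 42.

42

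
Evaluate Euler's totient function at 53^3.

φ(148877) = 148877 · (1 − 1/53)
       = 148877 · 52/53 = 146068.

146068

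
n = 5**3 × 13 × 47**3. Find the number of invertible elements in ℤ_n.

φ(5^3) = 5^2·(5−1) = 25·4 = 100.
φ(13) = 13 − 1 = 12.
φ(47^3) = 47^2·(47−1) = 2209·46 = 101614.
Multiply: 100 · 12 · 101614 = 121936800.

121936800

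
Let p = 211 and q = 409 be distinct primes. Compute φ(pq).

φ(pq) = (p−1)(q−1) = 210 · 408 = 85680.

85680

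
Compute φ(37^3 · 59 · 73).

205809984

φ(218162471) = 218162471 · (1 − 1/37) · (1 − 1/59) · (1 − 1/73)
       = 218162471 · 150336/159359 = 205809984.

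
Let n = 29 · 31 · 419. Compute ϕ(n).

351120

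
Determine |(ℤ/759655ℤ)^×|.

524160

First factor: 759655 = 5 · 13^2 · 29 · 31.
φ(5) = 5 − 1 = 4.
φ(13^2) = 13^2 − 13^1 = 169 − 13 = 156.
φ(29) = 29 − 1 = 28.
φ(31) = 31 − 1 = 30.
Multiply: 4 · 156 · 28 · 30 = 524160.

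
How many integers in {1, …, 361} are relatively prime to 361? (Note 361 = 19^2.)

φ(361) = 361 · (1 − 1/19)
       = 361 · 18/19 = 342.

342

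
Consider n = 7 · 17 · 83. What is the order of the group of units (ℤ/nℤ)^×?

7872

φ(7) = 7 − 1 = 6.
φ(17) = 17 − 1 = 16.
φ(83) = 83 − 1 = 82.
Multiply: 6 · 16 · 82 = 7872.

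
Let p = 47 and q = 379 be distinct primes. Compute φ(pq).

17388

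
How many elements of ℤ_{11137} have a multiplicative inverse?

Prime factorization: 11137 = 7 × 37 × 43.
φ(11137) = 11137 · (1 − 1/7) · (1 − 1/37) · (1 − 1/43)
       = 11137 · 9072/11137 = 9072.

9072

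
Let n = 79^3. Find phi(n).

φ(79^3) = 79^2·(79−1) = 6241·78 = 486798.

486798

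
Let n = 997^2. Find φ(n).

993012

φ(997^2) = 997^2 − 997^1 = 994009 − 997 = 993012.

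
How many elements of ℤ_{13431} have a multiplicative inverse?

Prime factorization: 13431 = 3 · 11^2 · 37.
φ(3) = 3 − 1 = 2.
φ(11^2) = 11^2 − 11^1 = 121 − 11 = 110.
φ(37) = 37 − 1 = 36.
Since φ is multiplicative, φ(13431) = 2 · 110 · 36 = 7920.

7920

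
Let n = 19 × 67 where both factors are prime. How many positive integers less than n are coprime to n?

1188

φ(19) = 19 − 1 = 18.
φ(67) = 67 − 1 = 66.
Since φ is multiplicative, φ(1273) = 18 · 66 = 1188.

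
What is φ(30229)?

27216

First factor: 30229 = 19 · 37 · 43.
φ(19) = 19 − 1 = 18.
φ(37) = 37 − 1 = 36.
φ(43) = 43 − 1 = 42.
Since φ is multiplicative, φ(30229) = 18 · 36 · 42 = 27216.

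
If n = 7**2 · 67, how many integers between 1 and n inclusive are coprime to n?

2772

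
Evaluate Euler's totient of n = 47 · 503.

φ(47) = 47 − 1 = 46.
φ(503) = 503 − 1 = 502.
Since φ is multiplicative, φ(23641) = 46 · 502 = 23092.

23092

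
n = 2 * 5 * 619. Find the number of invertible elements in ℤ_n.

2472

φ(2) = 2 − 1 = 1.
φ(5) = 5 − 1 = 4.
φ(619) = 619 − 1 = 618.
Multiply: 1 · 4 · 618 = 2472.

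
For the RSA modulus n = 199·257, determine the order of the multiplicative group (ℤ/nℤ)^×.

50688

φ(51143) = 51143 · (1 − 1/199) · (1 − 1/257)
       = 51143 · 50688/51143 = 50688.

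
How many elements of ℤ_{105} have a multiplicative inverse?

48

First factor: 105 = 3 · 5 · 7.
φ(3) = 3 − 1 = 2.
φ(5) = 5 − 1 = 4.
φ(7) = 7 − 1 = 6.
Since φ is multiplicative, φ(105) = 2 · 4 · 6 = 48.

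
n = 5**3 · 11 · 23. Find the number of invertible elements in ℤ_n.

22000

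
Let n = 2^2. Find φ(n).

φ(2^2) = 2^1·(2−1) = 2·1 = 2.

2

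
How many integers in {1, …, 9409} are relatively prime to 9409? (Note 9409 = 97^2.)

9312

φ(9409) = 9409 · (1 − 1/97)
       = 9409 · 96/97 = 9312.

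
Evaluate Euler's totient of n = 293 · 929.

φ(272197) = 272197 · (1 − 1/293) · (1 − 1/929)
       = 272197 · 270976/272197 = 270976.

270976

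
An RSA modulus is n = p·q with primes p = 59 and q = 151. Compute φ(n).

φ(8909) = 8909 · (1 − 1/59) · (1 − 1/151)
       = 8909 · 8700/8909 = 8700.

8700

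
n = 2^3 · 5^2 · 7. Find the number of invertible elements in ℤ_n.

480

φ(1400) = 1400 · (1 − 1/2) · (1 − 1/5) · (1 − 1/7)
       = 1400 · 24/70 = 480.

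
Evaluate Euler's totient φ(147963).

Prime factorization: 147963 = 3 · 31 · 37 · 43.
φ(147963) = 147963 · (1 − 1/3) · (1 − 1/31) · (1 − 1/37) · (1 − 1/43)
       = 147963 · 90720/147963 = 90720.

90720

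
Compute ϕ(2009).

Prime factorization: 2009 = 7^2 · 41.
φ(2009) = 2009 · (1 − 1/7) · (1 − 1/41)
       = 2009 · 240/287 = 1680.

1680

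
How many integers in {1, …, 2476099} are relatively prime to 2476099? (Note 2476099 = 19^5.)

2345778

φ(2476099) = 2476099 · (1 − 1/19)
       = 2476099 · 18/19 = 2345778.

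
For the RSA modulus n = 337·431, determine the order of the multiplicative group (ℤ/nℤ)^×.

φ(337) = 337 − 1 = 336.
φ(431) = 431 − 1 = 430.
Since φ is multiplicative, φ(145247) = 336 · 430 = 144480.

144480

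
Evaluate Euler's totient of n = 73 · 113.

8064

φ(73) = 73 − 1 = 72.
φ(113) = 113 − 1 = 112.
Multiply: 72 · 112 = 8064.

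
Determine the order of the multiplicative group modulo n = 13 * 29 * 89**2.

2631552

φ(13) = 13 − 1 = 12.
φ(29) = 29 − 1 = 28.
φ(89^2) = 89^1·(89−1) = 89·88 = 7832.
φ(2986217) = 12 × 28 × 7832 = 2631552.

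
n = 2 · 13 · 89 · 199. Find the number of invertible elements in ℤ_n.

209088

φ(2) = 2 − 1 = 1.
φ(13) = 13 − 1 = 12.
φ(89) = 89 − 1 = 88.
φ(199) = 199 − 1 = 198.
Multiply: 1 · 12 · 88 · 198 = 209088.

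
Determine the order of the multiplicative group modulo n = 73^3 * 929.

φ(73^3) = 73^2·(73−1) = 5329·72 = 383688.
φ(929) = 929 − 1 = 928.
φ(361396793) = 383688 × 928 = 356062464.

356062464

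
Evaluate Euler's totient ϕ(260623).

211680

Prime factorization: 260623 = 11 * 19 * 29 * 43.
φ(11) = 11 − 1 = 10.
φ(19) = 19 − 1 = 18.
φ(29) = 29 − 1 = 28.
φ(43) = 43 − 1 = 42.
Since φ is multiplicative, φ(260623) = 10 · 18 · 28 · 42 = 211680.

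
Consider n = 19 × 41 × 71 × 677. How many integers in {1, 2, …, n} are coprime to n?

34070400

φ(19) = 19 − 1 = 18.
φ(41) = 41 − 1 = 40.
φ(71) = 71 − 1 = 70.
φ(677) = 677 − 1 = 676.
φ(37444193) = 18 × 40 × 70 × 676 = 34070400.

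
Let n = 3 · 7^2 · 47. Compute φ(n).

3864

φ(3) = 3 − 1 = 2.
φ(7^2) = 7^2 − 7^1 = 49 − 7 = 42.
φ(47) = 47 − 1 = 46.
φ(6909) = 2 × 42 × 46 = 3864.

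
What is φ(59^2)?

φ(59^2) = 59^2 − 59^1 = 3481 − 59 = 3422.

3422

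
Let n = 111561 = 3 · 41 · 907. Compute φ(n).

72480

φ(111561) = 111561 · (1 − 1/3) · (1 − 1/41) · (1 − 1/907)
       = 111561 · 72480/111561 = 72480.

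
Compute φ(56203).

Prime factorization: 56203 = 7^2 · 31 · 37.
φ(56203) = 56203 · (1 − 1/7) · (1 − 1/31) · (1 − 1/37)
       = 56203 · 6480/8029 = 45360.

45360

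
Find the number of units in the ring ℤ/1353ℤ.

800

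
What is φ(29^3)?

φ(24389) = 24389 · (1 − 1/29)
       = 24389 · 28/29 = 23548.

23548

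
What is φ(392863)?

332640

First factor: 392863 = 19 · 23 · 29 · 31.
φ(392863) = 392863 · (1 − 1/19) · (1 − 1/23) · (1 − 1/29) · (1 − 1/31)
       = 392863 · 332640/392863 = 332640.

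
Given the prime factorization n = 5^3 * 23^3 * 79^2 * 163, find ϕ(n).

φ(5^3) = 5^2·(5−1) = 25·4 = 100.
φ(23^3) = 23^2·(23−1) = 529·22 = 11638.
φ(79^2) = 79^2 − 79^1 = 6241 − 79 = 6162.
φ(163) = 163 − 1 = 162.
φ(1547160282625) = 100 × 11638 × 6162 × 162 = 1161756367200.

1161756367200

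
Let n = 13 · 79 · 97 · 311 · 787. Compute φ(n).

21894312960

φ(13) = 13 − 1 = 12.
φ(79) = 79 − 1 = 78.
φ(97) = 97 − 1 = 96.
φ(311) = 311 − 1 = 310.
φ(787) = 787 − 1 = 786.
Multiply: 12 · 78 · 96 · 310 · 786 = 21894312960.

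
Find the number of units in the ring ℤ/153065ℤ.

106480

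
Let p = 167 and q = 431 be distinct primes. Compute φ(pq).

φ(n) = (p − 1)(q − 1) = (167−1)(431−1) = 166·430 = 71380.

71380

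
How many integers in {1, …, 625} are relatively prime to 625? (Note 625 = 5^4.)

φ(5^4) = 5^4 − 5^3 = 625 − 125 = 500.

500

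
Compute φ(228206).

96800

Factor 228206: 228206 = 2 · 11**2 · 23 · 41.
φ(228206) = 228206 · (1 − 1/2) · (1 − 1/11) · (1 − 1/23) · (1 − 1/41)
       = 228206 · 8800/20746 = 96800.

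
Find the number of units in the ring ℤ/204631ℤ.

158400

First factor: 204631 = 7 × 23 × 31 × 41.
φ(7) = 7 − 1 = 6.
φ(23) = 23 − 1 = 22.
φ(31) = 31 − 1 = 30.
φ(41) = 41 − 1 = 40.
Multiply: 6 · 22 · 30 · 40 = 158400.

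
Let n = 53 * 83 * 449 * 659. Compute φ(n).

1256958976

φ(53) = 53 − 1 = 52.
φ(83) = 83 − 1 = 82.
φ(449) = 449 − 1 = 448.
φ(659) = 659 − 1 = 658.
φ(1301624509) = 52 × 82 × 448 × 658 = 1256958976.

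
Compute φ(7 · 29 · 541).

φ(7) = 7 − 1 = 6.
φ(29) = 29 − 1 = 28.
φ(541) = 541 − 1 = 540.
Since φ is multiplicative, φ(109823) = 6 · 28 · 540 = 90720.

90720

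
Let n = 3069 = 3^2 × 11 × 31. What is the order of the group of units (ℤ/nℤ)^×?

φ(3069) = 3069 · (1 − 1/3) · (1 − 1/11) · (1 − 1/31)
       = 3069 · 600/1023 = 1800.

1800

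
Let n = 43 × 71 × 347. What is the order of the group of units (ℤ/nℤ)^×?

φ(1059391) = 1059391 · (1 − 1/43) · (1 − 1/71) · (1 − 1/347)
       = 1059391 · 1017240/1059391 = 1017240.

1017240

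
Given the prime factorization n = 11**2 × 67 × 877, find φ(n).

φ(11^2) = 11^1·(11−1) = 11·10 = 110.
φ(67) = 67 − 1 = 66.
φ(877) = 877 − 1 = 876.
φ(7109839) = 110 × 66 × 876 = 6359760.

6359760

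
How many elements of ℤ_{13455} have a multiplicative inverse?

6336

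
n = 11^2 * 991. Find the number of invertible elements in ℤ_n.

φ(11^2) = 11^1·(11−1) = 11·10 = 110.
φ(991) = 991 − 1 = 990.
Multiply: 110 · 990 = 108900.

108900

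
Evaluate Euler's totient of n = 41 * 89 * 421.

φ(41) = 41 − 1 = 40.
φ(89) = 89 − 1 = 88.
φ(421) = 421 − 1 = 420.
φ(1536229) = 40 × 88 × 420 = 1478400.

1478400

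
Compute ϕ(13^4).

φ(28561) = 28561 · (1 − 1/13)
       = 28561 · 12/13 = 26364.

26364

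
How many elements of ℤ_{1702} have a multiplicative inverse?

792

1702 = 2 * 23 * 37.
φ(1702) = 1702 · (1 − 1/2) · (1 − 1/23) · (1 − 1/37)
       = 1702 · 792/1702 = 792.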